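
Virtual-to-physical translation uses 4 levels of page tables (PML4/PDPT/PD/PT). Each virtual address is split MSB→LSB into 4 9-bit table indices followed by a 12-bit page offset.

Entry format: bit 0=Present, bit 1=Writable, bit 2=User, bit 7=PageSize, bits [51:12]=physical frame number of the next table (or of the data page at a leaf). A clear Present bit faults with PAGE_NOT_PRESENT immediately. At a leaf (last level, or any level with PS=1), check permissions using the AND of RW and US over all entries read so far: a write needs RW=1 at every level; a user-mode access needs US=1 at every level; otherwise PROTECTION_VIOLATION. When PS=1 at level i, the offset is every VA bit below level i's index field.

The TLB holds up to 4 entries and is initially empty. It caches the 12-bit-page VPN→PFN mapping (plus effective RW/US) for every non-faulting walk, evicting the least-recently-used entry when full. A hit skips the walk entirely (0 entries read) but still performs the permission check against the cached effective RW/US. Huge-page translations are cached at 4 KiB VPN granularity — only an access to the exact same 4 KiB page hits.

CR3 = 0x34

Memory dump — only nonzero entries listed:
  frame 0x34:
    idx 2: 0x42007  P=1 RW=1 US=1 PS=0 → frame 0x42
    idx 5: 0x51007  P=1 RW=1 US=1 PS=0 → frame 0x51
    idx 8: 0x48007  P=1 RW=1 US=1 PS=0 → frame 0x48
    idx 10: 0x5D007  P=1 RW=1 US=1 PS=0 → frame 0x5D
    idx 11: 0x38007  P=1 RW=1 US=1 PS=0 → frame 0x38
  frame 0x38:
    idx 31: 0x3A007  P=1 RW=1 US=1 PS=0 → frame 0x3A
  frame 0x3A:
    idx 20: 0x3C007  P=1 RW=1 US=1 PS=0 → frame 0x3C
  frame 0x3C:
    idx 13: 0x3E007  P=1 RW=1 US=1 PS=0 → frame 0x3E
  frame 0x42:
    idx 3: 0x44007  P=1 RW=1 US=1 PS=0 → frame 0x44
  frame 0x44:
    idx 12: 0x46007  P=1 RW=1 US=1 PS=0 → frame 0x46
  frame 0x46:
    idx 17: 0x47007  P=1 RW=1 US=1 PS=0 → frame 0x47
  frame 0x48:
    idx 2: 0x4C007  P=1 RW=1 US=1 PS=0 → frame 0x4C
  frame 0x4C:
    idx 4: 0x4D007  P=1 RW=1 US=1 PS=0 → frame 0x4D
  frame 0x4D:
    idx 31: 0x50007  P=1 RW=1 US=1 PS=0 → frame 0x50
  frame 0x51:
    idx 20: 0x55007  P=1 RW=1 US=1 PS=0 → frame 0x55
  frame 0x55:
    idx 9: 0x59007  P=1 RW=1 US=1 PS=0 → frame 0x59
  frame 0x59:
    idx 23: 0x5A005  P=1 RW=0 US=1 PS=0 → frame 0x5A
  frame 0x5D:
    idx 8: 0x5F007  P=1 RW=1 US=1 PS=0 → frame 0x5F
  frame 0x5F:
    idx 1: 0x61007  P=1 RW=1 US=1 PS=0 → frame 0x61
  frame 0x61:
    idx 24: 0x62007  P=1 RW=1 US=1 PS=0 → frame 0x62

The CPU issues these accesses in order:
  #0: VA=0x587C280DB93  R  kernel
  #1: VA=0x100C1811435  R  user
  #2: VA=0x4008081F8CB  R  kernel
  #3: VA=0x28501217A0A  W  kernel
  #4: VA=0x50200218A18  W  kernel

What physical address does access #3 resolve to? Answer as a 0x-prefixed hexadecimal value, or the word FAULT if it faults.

Walk each access:
#0 VA=0x587C280DB93 (r,kernel):
  L0 @0x34[11] → 0x38007  P=1,RW=1,US=1,PS=0
  L1 @0x38[31] → 0x3A007  P=1,RW=1,US=1,PS=0
  L2 @0x3A[20] → 0x3C007  P=1,RW=1,US=1,PS=0
  L3 @0x3C[13] → 0x3E007  P=1,RW=1,US=1,PS=0
  → PA=0x3EB93  (4 entries read)
#1 VA=0x100C1811435 (r,user):
  L0 @0x34[2] → 0x42007  P=1,RW=1,US=1,PS=0
  L1 @0x42[3] → 0x44007  P=1,RW=1,US=1,PS=0
  L2 @0x44[12] → 0x46007  P=1,RW=1,US=1,PS=0
  L3 @0x46[17] → 0x47007  P=1,RW=1,US=1,PS=0
  → PA=0x47435  (4 entries read)
#2 VA=0x4008081F8CB (r,kernel):
  L0 @0x34[8] → 0x48007  P=1,RW=1,US=1,PS=0
  L1 @0x48[2] → 0x4C007  P=1,RW=1,US=1,PS=0
  L2 @0x4C[4] → 0x4D007  P=1,RW=1,US=1,PS=0
  L3 @0x4D[31] → 0x50007  P=1,RW=1,US=1,PS=0
  → PA=0x508CB  (4 entries read)
#3 VA=0x28501217A0A (w,kernel):
  L0 @0x34[5] → 0x51007  P=1,RW=1,US=1,PS=0
  L1 @0x51[20] → 0x55007  P=1,RW=1,US=1,PS=0
  L2 @0x55[9] → 0x59007  P=1,RW=1,US=1,PS=0
  L3 @0x59[23] → 0x5A005  P=1,RW=0,US=1,PS=0
  → PROTECTION_VIOLATION  (4 entries read)
#4 VA=0x50200218A18 (w,kernel):
  L0 @0x34[10] → 0x5D007  P=1,RW=1,US=1,PS=0
  L1 @0x5D[8] → 0x5F007  P=1,RW=1,US=1,PS=0
  L2 @0x5F[1] → 0x61007  P=1,RW=1,US=1,PS=0
  L3 @0x61[24] → 0x62007  P=1,RW=1,US=1,PS=0
  → PA=0x62A18  (4 entries read)

Access #3 PA: FAULT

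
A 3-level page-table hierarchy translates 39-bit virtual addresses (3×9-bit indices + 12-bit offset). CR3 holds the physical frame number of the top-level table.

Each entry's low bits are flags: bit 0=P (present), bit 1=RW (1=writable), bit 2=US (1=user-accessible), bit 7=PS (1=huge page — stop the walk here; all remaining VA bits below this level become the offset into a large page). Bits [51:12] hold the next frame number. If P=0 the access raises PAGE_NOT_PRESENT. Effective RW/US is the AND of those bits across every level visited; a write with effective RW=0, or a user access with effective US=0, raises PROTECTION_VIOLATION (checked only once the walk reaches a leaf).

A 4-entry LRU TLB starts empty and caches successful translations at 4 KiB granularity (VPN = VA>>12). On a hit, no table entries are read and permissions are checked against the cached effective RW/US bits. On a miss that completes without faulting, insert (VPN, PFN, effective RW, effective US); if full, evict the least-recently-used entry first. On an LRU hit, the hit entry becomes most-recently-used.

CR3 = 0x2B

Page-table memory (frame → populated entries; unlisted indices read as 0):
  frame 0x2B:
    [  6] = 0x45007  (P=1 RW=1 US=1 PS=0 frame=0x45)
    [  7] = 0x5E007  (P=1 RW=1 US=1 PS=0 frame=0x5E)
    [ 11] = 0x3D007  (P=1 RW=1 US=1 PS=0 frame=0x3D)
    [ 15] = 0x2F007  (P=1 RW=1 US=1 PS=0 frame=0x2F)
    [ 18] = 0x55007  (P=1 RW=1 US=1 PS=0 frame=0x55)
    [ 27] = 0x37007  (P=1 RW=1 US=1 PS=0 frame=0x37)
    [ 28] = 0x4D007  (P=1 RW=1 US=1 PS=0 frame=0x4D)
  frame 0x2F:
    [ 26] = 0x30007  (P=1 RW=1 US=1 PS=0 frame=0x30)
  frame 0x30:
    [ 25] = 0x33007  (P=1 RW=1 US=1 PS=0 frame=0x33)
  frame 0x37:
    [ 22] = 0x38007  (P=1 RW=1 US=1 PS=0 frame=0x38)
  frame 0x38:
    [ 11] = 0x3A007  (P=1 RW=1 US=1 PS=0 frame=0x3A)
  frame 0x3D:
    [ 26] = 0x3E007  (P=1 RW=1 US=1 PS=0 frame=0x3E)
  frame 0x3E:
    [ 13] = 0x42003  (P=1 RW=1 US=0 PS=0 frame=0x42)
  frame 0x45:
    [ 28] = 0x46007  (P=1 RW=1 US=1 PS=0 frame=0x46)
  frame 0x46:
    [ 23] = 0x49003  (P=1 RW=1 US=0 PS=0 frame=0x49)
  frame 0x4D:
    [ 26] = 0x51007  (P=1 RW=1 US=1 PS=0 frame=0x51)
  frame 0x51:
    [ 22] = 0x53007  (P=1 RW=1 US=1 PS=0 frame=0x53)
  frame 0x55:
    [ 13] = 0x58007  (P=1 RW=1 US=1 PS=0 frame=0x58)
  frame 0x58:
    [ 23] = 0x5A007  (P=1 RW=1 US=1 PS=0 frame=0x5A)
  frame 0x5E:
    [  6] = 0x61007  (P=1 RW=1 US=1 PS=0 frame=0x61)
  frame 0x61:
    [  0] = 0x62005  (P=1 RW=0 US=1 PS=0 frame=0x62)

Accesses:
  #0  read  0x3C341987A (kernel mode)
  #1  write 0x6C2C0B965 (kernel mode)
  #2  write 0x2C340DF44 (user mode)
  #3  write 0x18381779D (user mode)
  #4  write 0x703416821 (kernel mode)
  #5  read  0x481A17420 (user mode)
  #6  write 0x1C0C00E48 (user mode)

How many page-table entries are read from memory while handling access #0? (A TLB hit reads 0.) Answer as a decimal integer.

Per-access translation:
#0 VA=0x3C341987A (r,kernel):
  L0 @0x2B[15] → 0x2F007  P=1,RW=1,US=1,PS=0
  L1 @0x2F[26] → 0x30007  P=1,RW=1,US=1,PS=0
  L2 @0x30[25] → 0x33007  P=1,RW=1,US=1,PS=0
  ✓ 0x3387A  — 3 lookups
#1 VA=0x6C2C0B965 (w,kernel):
  L0 @0x2B[27] → 0x37007  P=1,RW=1,US=1,PS=0
  L1 @0x37[22] → 0x38007  P=1,RW=1,US=1,PS=0
  L2 @0x38[11] → 0x3A007  P=1,RW=1,US=1,PS=0
  ✓ 0x3A965  — 3 lookups
#2 VA=0x2C340DF44 (w,user):
  L0 @0x2B[11] → 0x3D007  P=1,RW=1,US=1,PS=0
  L1 @0x3D[26] → 0x3E007  P=1,RW=1,US=1,PS=0
  L2 @0x3E[13] → 0x42003  P=1,RW=1,US=0,PS=0
  → PROTECTION_VIOLATION  (3 entries read)
#3 VA=0x18381779D (w,user):
  L0 @0x2B[6] → 0x45007  P=1,RW=1,US=1,PS=0
  L1 @0x45[28] → 0x46007  P=1,RW=1,US=1,PS=0
  L2 @0x46[23] → 0x49003  P=1,RW=1,US=0,PS=0
  → PROTECTION_VIOLATION  (3 entries read)
#4 VA=0x703416821 (w,kernel):
  L0 @0x2B[28] → 0x4D007  P=1,RW=1,US=1,PS=0
  L1 @0x4D[26] → 0x51007  P=1,RW=1,US=1,PS=0
  L2 @0x51[22] → 0x53007  P=1,RW=1,US=1,PS=0
  ✓ 0x53821  — 3 lookups
#5 VA=0x481A17420 (r,user):
  L0 @0x2B[18] → 0x55007  P=1,RW=1,US=1,PS=0
  L1 @0x55[13] → 0x58007  P=1,RW=1,US=1,PS=0
  L2 @0x58[23] → 0x5A007  P=1,RW=1,US=1,PS=0
  ✓ 0x5A420  — 3 lookups
#6 VA=0x1C0C00E48 (w,user):
  L0 @0x2B[7] → 0x5E007  P=1,RW=1,US=1,PS=0
  L1 @0x5E[6] → 0x61007  P=1,RW=1,US=1,PS=0
  L2 @0x61[0] → 0x62005  P=1,RW=0,US=1,PS=0
  → PROTECTION_VIOLATION  (3 entries read)

Entries read for #0: 3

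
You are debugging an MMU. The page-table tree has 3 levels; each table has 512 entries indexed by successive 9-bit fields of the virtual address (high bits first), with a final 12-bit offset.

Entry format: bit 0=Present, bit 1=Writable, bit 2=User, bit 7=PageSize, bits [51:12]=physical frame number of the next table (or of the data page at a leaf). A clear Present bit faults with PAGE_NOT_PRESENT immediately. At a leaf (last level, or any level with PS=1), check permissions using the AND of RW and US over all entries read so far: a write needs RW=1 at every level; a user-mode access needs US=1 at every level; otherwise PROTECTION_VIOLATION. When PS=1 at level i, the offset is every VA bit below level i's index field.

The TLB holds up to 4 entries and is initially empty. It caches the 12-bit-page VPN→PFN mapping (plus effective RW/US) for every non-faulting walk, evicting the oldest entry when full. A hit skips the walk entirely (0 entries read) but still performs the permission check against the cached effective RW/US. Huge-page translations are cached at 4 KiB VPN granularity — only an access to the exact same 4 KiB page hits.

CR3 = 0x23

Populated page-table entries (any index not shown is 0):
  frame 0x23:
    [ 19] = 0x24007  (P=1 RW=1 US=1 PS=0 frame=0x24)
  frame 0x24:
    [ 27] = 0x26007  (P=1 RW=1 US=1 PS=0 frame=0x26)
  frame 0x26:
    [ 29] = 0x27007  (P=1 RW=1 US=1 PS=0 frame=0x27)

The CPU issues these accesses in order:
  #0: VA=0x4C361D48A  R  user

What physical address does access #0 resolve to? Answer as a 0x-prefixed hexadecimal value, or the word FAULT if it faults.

Per-access translation:
#0 VA=0x4C361D48A (r,user):
  [0] read 0x23 idx=19: raw=0x24007 flags P=1 W=1 U=1 S=0
  [1] read 0x24 idx=27: raw=0x26007 flags P=1 W=1 U=1 S=0
  [2] read 0x26 idx=29: raw=0x27007 flags P=1 W=1 U=1 S=0
  ✓ 0x2748A  — 3 lookups

Access #0 PA: 0x2748A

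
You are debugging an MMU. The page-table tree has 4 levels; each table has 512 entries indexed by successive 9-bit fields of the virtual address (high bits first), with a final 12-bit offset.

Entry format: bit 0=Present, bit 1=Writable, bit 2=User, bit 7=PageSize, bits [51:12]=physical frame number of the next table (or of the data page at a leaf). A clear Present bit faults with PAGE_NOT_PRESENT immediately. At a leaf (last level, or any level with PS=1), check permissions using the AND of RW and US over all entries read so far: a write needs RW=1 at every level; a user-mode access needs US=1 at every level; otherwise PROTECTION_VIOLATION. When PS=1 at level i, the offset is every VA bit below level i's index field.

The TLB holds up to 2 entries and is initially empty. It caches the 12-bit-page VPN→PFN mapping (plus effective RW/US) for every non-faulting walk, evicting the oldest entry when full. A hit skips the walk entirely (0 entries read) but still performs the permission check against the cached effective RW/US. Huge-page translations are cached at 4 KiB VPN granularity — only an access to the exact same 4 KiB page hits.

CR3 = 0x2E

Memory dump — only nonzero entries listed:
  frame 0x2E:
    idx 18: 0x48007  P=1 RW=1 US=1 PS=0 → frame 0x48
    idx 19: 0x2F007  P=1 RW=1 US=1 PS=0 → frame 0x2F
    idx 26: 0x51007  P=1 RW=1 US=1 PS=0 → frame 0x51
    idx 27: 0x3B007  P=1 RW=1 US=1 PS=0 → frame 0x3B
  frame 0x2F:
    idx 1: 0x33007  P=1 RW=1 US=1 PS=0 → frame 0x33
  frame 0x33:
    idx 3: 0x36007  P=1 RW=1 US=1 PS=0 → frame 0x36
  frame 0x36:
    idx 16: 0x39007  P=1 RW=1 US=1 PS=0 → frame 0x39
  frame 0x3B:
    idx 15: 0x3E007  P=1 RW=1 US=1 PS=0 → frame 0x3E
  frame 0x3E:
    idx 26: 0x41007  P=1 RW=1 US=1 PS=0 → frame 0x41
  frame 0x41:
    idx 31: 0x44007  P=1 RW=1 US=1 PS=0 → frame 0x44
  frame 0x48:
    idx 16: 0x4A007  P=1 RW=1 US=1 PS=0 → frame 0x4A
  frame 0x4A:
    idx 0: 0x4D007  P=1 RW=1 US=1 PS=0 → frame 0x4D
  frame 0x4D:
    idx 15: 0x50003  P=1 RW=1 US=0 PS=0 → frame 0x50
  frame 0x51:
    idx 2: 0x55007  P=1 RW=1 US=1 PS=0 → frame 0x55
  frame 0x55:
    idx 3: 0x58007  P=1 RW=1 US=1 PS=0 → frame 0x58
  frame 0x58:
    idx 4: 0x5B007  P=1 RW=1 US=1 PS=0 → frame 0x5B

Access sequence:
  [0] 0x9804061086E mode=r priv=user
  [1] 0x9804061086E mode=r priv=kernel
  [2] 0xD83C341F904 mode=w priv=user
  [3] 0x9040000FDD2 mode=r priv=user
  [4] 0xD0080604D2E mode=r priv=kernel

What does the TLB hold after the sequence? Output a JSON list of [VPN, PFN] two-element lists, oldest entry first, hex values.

Per-access translation:
#0 VA=0x9804061086E (r,user):
  [0] read 0x2E idx=19: raw=0x2F007 flags P=1 W=1 U=1 S=0
  [1] read 0x2F idx=1: raw=0x33007 flags P=1 W=1 U=1 S=0
  [2] read 0x33 idx=3: raw=0x36007 flags P=1 W=1 U=1 S=0
  [3] read 0x36 idx=16: raw=0x39007 flags P=1 W=1 U=1 S=0
  ✓ 0x3986E  — 4 lookups
#1 VA=0x9804061086E (r,kernel):
  TLB hit vpn=0x98040610 → PA=0x3986E
#2 VA=0xD83C341F904 (w,user):
  [0] read 0x2E idx=27: raw=0x3B007 flags P=1 W=1 U=1 S=0
  [1] read 0x3B idx=15: raw=0x3E007 flags P=1 W=1 U=1 S=0
  [2] read 0x3E idx=26: raw=0x41007 flags P=1 W=1 U=1 S=0
  [3] read 0x41 idx=31: raw=0x44007 flags P=1 W=1 U=1 S=0
  ✓ 0x44904  — 4 lookups
#3 VA=0x9040000FDD2 (r,user):
  [0] read 0x2E idx=18: raw=0x48007 flags P=1 W=1 U=1 S=0
  [1] read 0x48 idx=16: raw=0x4A007 flags P=1 W=1 U=1 S=0
  [2] read 0x4A idx=0: raw=0x4D007 flags P=1 W=1 U=1 S=0
  [3] read 0x4D idx=15: raw=0x50003 flags P=1 W=1 U=0 S=0
  → PROTECTION_VIOLATION  (4 entries read)
#4 VA=0xD0080604D2E (r,kernel):
  [0] read 0x2E idx=26: raw=0x51007 flags P=1 W=1 U=1 S=0
  [1] read 0x51 idx=2: raw=0x55007 flags P=1 W=1 U=1 S=0
  [2] read 0x55 idx=3: raw=0x58007 flags P=1 W=1 U=1 S=0
  [3] read 0x58 idx=4: raw=0x5B007 flags P=1 W=1 U=1 S=0
  ✓ 0x5BD2E  — 4 lookups

TLB: [["0xD83C341F", "0x44"], ["0xD0080604", "0x5B"]]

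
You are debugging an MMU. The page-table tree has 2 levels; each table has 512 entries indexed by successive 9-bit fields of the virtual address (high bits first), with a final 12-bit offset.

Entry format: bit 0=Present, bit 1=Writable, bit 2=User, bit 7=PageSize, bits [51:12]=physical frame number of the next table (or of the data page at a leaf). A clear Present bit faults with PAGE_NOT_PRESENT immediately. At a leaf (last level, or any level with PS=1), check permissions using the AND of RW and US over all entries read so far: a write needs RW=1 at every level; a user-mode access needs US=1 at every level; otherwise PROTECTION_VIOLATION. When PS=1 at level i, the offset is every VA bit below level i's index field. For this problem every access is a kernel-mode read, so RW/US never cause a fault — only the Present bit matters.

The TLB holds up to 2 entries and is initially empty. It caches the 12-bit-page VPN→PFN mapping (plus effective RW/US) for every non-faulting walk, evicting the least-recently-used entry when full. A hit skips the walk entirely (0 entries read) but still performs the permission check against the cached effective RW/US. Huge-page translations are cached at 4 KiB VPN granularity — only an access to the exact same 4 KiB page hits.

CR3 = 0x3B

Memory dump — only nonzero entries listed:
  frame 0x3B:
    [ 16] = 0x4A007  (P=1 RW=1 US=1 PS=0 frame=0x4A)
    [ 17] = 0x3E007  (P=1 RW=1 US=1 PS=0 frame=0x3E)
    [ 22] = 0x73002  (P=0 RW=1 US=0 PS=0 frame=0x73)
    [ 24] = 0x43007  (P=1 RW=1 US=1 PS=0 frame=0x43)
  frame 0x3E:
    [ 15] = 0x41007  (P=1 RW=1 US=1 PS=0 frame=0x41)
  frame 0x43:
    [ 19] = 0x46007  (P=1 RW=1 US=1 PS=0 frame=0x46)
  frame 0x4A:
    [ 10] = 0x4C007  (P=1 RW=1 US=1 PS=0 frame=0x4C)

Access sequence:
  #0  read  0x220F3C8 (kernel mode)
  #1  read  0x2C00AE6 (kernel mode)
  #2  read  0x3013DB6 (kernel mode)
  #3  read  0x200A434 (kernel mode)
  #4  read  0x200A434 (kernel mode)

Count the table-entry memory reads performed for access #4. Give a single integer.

Trace:
#0 VA=0x220F3C8 (r,kernel):
  L0 @0x3B[17] → 0x3E007  P=1,RW=1,US=1,PS=0
  L1 @0x3E[15] → 0x41007  P=1,RW=1,US=1,PS=0
  ⇒ phys 0x413C8  [2 reads]
#1 VA=0x2C00AE6 (r,kernel):
  L0 @0x3B[22] → 0x73002  P=0,RW=1,US=0,PS=0
  ⇒ fault: PAGE_NOT_PRESENT  — 1 lookups
#2 VA=0x3013DB6 (r,kernel):
  L0 @0x3B[24] → 0x43007  P=1,RW=1,US=1,PS=0
  L1 @0x43[19] → 0x46007  P=1,RW=1,US=1,PS=0
  ⇒ phys 0x46DB6  [2 reads]
#3 VA=0x200A434 (r,kernel):
  L0 @0x3B[16] → 0x4A007  P=1,RW=1,US=1,PS=0
  L1 @0x4A[10] → 0x4C007  P=1,RW=1,US=1,PS=0
  ⇒ phys 0x4C434  [2 reads]
#4 VA=0x200A434 (r,kernel):
  TLB hit vpn=0x200A → PA=0x4C434

Entries read for #4: 0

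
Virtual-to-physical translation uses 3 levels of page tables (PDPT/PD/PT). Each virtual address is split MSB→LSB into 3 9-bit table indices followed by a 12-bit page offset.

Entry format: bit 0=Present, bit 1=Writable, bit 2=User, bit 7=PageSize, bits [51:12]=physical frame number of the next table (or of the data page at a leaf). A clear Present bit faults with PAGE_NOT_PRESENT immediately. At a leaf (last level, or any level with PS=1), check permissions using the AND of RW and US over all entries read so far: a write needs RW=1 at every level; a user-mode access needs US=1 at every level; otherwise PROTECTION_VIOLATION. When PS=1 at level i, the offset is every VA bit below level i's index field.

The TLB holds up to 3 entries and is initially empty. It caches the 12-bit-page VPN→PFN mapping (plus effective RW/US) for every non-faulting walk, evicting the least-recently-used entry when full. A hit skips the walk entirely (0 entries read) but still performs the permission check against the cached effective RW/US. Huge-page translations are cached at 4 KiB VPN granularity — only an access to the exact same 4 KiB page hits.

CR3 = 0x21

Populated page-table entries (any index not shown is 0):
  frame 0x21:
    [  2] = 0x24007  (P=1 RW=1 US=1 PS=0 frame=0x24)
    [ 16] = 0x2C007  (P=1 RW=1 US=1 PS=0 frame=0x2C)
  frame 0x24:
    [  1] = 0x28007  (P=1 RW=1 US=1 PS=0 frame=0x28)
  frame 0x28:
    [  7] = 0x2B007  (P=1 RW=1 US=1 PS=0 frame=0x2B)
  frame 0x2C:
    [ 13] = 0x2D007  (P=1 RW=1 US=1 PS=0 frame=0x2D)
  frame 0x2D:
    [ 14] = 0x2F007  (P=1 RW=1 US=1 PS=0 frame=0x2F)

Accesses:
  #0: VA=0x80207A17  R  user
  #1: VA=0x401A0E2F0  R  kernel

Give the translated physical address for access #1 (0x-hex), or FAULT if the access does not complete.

Walk each access:
#0 VA=0x80207A17 (r,user):
  L0: frame=0x21 idx=2 entry=0x24007 [P=1 RW=1 US=1 PS=0]
  L1: frame=0x24 idx=1 entry=0x28007 [P=1 RW=1 US=1 PS=0]
  L2: frame=0x28 idx=7 entry=0x2B007 [P=1 RW=1 US=1 PS=0]
  ✓ 0x2BA17  — 3 lookups
#1 VA=0x401A0E2F0 (r,kernel):
  L0: frame=0x21 idx=16 entry=0x2C007 [P=1 RW=1 US=1 PS=0]
  L1: frame=0x2C idx=13 entry=0x2D007 [P=1 RW=1 US=1 PS=0]
  L2: frame=0x2D idx=14 entry=0x2F007 [P=1 RW=1 US=1 PS=0]
  ✓ 0x2F2F0  — 3 lookups

Access #1 PA: 0x2F2F0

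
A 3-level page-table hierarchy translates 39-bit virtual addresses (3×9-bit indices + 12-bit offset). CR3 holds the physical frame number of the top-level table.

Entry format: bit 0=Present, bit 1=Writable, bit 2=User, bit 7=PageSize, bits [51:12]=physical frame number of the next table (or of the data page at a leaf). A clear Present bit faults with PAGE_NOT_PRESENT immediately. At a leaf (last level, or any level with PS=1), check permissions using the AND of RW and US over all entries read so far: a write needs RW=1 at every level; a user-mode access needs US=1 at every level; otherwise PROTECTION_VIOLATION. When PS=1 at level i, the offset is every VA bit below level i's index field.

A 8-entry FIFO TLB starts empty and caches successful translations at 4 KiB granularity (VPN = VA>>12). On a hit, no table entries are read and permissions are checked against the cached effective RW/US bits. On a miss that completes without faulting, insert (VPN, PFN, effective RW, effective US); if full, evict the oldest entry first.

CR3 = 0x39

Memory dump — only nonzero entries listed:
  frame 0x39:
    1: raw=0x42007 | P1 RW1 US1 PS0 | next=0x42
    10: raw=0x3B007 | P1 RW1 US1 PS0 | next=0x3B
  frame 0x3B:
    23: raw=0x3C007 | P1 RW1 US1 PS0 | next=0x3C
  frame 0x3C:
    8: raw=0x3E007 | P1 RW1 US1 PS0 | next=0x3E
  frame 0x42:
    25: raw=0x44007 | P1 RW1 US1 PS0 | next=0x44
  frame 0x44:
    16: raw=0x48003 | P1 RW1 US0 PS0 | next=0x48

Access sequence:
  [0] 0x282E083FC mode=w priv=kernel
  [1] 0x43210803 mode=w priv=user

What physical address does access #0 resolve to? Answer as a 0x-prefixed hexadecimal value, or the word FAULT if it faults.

Per-access translation:
#0 VA=0x282E083FC (w,kernel):
  lvl0: tbl 0x39, slot 10 ⇒ 0x3B007 (P1/RW1/US1/PS0)
  lvl1: tbl 0x3B, slot 23 ⇒ 0x3C007 (P1/RW1/US1/PS0)
  lvl2: tbl 0x3C, slot 8 ⇒ 0x3E007 (P1/RW1/US1/PS0)
  ⇒ phys 0x3E3FC  [3 reads]
#1 VA=0x43210803 (w,user):
  lvl0: tbl 0x39, slot 1 ⇒ 0x42007 (P1/RW1/US1/PS0)
  lvl1: tbl 0x42, slot 25 ⇒ 0x44007 (P1/RW1/US1/PS0)
  lvl2: tbl 0x44, slot 16 ⇒ 0x48003 (P1/RW1/US0/PS0)
  ⇒ fault: PROTECTION_VIOLATION  — 3 lookups

Access #0 PA: 0x3E3FC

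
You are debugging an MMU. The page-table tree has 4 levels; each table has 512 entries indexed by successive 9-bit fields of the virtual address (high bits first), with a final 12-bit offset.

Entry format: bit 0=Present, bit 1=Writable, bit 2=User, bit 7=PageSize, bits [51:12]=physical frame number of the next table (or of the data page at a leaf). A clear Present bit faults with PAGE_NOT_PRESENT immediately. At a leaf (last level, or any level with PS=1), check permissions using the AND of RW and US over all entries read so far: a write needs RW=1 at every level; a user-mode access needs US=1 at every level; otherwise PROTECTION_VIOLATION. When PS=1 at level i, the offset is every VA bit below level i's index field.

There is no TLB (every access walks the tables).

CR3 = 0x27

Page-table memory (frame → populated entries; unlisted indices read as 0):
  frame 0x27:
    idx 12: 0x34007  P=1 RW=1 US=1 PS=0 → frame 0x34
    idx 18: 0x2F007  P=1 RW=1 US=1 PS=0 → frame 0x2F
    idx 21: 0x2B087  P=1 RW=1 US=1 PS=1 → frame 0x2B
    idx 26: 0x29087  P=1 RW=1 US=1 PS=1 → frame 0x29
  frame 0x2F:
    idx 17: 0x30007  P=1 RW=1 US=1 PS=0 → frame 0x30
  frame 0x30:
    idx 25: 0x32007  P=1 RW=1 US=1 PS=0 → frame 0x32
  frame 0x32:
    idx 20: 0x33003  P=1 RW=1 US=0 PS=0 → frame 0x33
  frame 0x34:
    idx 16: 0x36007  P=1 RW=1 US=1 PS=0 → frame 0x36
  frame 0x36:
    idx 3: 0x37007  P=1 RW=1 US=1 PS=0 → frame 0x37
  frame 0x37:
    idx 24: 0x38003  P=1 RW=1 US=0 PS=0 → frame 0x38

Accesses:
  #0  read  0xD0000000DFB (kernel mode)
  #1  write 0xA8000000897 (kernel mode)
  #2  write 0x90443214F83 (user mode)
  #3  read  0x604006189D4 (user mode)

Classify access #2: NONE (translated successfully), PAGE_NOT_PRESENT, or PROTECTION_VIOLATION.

Per-access translation:
#0 VA=0xD0000000DFB (r,kernel):
  [0] read 0x27 idx=26: raw=0x29087 flags P=1 W=1 U=1 S=1
  ⇒ phys 0x29DFB (huge @L0)  [1 reads]
#1 VA=0xA8000000897 (w,kernel):
  [0] read 0x27 idx=21: raw=0x2B087 flags P=1 W=1 U=1 S=1
  ⇒ phys 0x2B897 (huge @L0)  [1 reads]
#2 VA=0x90443214F83 (w,user):
  [0] read 0x27 idx=18: raw=0x2F007 flags P=1 W=1 U=1 S=0
  [1] read 0x2F idx=17: raw=0x30007 flags P=1 W=1 U=1 S=0
  [2] read 0x30 idx=25: raw=0x32007 flags P=1 W=1 U=1 S=0
  [3] read 0x32 idx=20: raw=0x33003 flags P=1 W=1 U=0 S=0
  ✗ PROTECTION_VIOLATION  [4 reads]
#3 VA=0x604006189D4 (r,user):
  [0] read 0x27 idx=12: raw=0x34007 flags P=1 W=1 U=1 S=0
  [1] read 0x34 idx=16: raw=0x36007 flags P=1 W=1 U=1 S=0
  [2] read 0x36 idx=3: raw=0x37007 flags P=1 W=1 U=1 S=0
  [3] read 0x37 idx=24: raw=0x38003 flags P=1 W=1 U=0 S=0
  ✗ PROTECTION_VIOLATION  [4 reads]

Access #2 fault: PROTECTION_VIOLATION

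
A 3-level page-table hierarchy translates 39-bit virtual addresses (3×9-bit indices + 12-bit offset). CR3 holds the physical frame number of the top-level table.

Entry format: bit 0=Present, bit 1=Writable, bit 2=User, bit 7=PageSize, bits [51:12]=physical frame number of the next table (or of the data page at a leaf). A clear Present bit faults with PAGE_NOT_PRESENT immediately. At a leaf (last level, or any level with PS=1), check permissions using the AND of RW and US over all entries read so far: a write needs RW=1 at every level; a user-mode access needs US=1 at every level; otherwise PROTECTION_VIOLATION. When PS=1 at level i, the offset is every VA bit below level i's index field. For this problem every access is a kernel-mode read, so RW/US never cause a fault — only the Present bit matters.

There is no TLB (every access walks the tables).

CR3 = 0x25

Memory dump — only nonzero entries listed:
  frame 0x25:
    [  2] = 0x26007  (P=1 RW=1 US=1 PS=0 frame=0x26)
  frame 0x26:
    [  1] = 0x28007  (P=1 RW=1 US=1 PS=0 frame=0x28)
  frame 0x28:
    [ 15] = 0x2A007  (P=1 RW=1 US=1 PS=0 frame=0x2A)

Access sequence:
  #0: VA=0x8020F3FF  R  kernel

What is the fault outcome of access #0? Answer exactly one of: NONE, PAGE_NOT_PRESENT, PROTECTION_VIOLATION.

Walk each access:
#0 VA=0x8020F3FF (r,kernel):
  L0 @0x25[2] → 0x26007  P=1,RW=1,US=1,PS=0
  L1 @0x26[1] → 0x28007  P=1,RW=1,US=1,PS=0
  L2 @0x28[15] → 0x2A007  P=1,RW=1,US=1,PS=0
  → PA=0x2A3FF  (3 entries read)

Access #0 fault: NONE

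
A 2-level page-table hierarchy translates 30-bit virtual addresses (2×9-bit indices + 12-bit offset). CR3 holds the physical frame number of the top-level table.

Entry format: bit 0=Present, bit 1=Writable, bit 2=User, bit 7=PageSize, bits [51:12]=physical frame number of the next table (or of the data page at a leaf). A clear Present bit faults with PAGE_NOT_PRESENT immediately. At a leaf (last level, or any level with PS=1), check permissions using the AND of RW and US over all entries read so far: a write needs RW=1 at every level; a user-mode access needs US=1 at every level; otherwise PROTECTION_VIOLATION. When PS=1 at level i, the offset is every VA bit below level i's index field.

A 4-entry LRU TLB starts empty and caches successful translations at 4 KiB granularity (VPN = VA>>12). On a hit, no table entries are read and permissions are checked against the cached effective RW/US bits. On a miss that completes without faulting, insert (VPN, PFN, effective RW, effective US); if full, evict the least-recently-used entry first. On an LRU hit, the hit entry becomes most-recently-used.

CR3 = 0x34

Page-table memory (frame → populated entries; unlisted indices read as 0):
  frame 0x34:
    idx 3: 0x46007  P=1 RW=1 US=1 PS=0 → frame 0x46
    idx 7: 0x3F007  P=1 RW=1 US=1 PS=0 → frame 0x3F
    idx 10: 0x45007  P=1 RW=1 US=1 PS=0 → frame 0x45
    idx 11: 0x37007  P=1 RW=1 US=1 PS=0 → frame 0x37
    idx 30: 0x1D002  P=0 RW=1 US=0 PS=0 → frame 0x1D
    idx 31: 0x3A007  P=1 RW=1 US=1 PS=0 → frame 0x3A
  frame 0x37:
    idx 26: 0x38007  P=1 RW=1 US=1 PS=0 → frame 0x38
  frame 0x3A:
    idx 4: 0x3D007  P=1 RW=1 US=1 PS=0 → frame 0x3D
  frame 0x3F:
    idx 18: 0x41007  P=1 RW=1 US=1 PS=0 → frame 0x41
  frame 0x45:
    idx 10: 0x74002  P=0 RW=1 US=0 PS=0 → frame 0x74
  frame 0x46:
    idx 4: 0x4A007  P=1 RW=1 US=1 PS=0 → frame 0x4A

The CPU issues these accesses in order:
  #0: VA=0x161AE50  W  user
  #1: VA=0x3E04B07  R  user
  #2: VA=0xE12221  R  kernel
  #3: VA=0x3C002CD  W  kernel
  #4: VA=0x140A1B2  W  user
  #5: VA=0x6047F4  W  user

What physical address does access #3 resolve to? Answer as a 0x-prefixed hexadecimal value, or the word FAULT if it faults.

Per-access translation:
#0 VA=0x161AE50 (w,user):
  L0: frame=0x34 idx=11 entry=0x37007 [P=1 RW=1 US=1 PS=0]
  L1: frame=0x37 idx=26 entry=0x38007 [P=1 RW=1 US=1 PS=0]
  → PA=0x38E50  (2 entries read)
#1 VA=0x3E04B07 (r,user):
  L0: frame=0x34 idx=31 entry=0x3A007 [P=1 RW=1 US=1 PS=0]
  L1: frame=0x3A idx=4 entry=0x3D007 [P=1 RW=1 US=1 PS=0]
  → PA=0x3DB07  (2 entries read)
#2 VA=0xE12221 (r,kernel):
  L0: frame=0x34 idx=7 entry=0x3F007 [P=1 RW=1 US=1 PS=0]
  L1: frame=0x3F idx=18 entry=0x41007 [P=1 RW=1 US=1 PS=0]
  → PA=0x41221  (2 entries read)
#3 VA=0x3C002CD (w,kernel):
  L0: frame=0x34 idx=30 entry=0x1D002 [P=0 RW=1 US=0 PS=0]
  ✗ PAGE_NOT_PRESENT  [1 reads]
#4 VA=0x140A1B2 (w,user):
  L0: frame=0x34 idx=10 entry=0x45007 [P=1 RW=1 US=1 PS=0]
  L1: frame=0x45 idx=10 entry=0x74002 [P=0 RW=1 US=0 PS=0]
  ✗ PAGE_NOT_PRESENT  [2 reads]
#5 VA=0x6047F4 (w,user):
  L0: frame=0x34 idx=3 entry=0x46007 [P=1 RW=1 US=1 PS=0]
  L1: frame=0x46 idx=4 entry=0x4A007 [P=1 RW=1 US=1 PS=0]
  → PA=0x4A7F4  (2 entries read)

Access #3 PA: FAULT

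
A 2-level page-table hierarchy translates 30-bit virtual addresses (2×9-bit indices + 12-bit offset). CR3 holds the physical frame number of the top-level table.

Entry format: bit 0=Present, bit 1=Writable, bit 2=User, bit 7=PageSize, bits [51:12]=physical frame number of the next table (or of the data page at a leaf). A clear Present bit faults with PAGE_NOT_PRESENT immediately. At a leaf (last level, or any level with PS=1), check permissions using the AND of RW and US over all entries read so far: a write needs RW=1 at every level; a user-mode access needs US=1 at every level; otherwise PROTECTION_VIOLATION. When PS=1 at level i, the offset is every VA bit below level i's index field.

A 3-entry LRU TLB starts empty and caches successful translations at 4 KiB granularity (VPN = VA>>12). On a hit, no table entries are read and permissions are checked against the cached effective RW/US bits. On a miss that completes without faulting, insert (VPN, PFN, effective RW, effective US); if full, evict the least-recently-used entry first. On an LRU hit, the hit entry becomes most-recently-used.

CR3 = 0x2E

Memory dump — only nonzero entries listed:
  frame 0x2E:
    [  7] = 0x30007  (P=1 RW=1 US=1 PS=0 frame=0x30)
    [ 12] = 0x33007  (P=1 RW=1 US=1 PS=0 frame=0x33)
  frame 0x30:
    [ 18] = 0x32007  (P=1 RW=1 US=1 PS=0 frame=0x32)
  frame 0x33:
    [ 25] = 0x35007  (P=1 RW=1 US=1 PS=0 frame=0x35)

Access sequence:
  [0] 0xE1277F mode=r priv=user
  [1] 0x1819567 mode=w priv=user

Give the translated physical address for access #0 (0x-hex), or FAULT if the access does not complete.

Trace:
#0 VA=0xE1277F (r,user):
  [0] read 0x2E idx=7: raw=0x30007 flags P=1 W=1 U=1 S=0
  [1] read 0x30 idx=18: raw=0x32007 flags P=1 W=1 U=1 S=0
  → PA=0x3277F  (2 entries read)
#1 VA=0x1819567 (w,user):
  [0] read 0x2E idx=12: raw=0x33007 flags P=1 W=1 U=1 S=0
  [1] read 0x33 idx=25: raw=0x35007 flags P=1 W=1 U=1 S=0
  → PA=0x35567  (2 entries read)

Access #0 PA: 0x3277F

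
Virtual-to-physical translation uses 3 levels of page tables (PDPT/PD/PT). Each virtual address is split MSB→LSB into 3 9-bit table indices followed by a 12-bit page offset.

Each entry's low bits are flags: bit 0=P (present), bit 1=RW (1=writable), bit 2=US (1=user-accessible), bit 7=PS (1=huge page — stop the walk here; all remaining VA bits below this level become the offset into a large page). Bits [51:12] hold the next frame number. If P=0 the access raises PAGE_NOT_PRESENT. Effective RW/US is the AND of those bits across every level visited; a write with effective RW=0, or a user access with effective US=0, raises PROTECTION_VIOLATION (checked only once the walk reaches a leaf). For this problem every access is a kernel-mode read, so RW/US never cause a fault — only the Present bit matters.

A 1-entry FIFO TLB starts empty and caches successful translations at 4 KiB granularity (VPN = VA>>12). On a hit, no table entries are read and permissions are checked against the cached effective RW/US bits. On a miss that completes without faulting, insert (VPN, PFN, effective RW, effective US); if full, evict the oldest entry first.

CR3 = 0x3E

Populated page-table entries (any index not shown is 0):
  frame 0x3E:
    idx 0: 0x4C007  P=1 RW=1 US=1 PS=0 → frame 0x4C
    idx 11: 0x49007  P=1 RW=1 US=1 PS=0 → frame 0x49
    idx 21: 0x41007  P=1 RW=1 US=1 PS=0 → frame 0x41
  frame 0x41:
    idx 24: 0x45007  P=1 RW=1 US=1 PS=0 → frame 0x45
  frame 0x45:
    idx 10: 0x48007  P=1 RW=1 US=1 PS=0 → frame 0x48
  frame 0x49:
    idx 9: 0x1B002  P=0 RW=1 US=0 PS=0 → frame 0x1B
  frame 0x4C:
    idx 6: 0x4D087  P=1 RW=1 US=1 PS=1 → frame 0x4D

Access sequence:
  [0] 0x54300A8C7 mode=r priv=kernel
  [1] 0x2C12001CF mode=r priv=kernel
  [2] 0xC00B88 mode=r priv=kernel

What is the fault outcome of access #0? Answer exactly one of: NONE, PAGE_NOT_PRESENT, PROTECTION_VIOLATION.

Walk each access:
#0 VA=0x54300A8C7 (r,kernel):
  L0 @0x3E[21] → 0x41007  P=1,RW=1,US=1,PS=0
  L1 @0x41[24] → 0x45007  P=1,RW=1,US=1,PS=0
  L2 @0x45[10] → 0x48007  P=1,RW=1,US=1,PS=0
  ⇒ phys 0x488C7  [3 reads]
#1 VA=0x2C12001CF (r,kernel):
  L0 @0x3E[11] → 0x49007  P=1,RW=1,US=1,PS=0
  L1 @0x49[9] → 0x1B002  P=0,RW=1,US=0,PS=0
  → PAGE_NOT_PRESENT  (2 entries read)
#2 VA=0xC00B88 (r,kernel):
  L0 @0x3E[0] → 0x4C007  P=1,RW=1,US=1,PS=0
  L1 @0x4C[6] → 0x4D087  P=1,RW=1,US=1,PS=1
  ⇒ phys 0x4DB88 (huge @L1)  [2 reads]

Access #0 fault: NONE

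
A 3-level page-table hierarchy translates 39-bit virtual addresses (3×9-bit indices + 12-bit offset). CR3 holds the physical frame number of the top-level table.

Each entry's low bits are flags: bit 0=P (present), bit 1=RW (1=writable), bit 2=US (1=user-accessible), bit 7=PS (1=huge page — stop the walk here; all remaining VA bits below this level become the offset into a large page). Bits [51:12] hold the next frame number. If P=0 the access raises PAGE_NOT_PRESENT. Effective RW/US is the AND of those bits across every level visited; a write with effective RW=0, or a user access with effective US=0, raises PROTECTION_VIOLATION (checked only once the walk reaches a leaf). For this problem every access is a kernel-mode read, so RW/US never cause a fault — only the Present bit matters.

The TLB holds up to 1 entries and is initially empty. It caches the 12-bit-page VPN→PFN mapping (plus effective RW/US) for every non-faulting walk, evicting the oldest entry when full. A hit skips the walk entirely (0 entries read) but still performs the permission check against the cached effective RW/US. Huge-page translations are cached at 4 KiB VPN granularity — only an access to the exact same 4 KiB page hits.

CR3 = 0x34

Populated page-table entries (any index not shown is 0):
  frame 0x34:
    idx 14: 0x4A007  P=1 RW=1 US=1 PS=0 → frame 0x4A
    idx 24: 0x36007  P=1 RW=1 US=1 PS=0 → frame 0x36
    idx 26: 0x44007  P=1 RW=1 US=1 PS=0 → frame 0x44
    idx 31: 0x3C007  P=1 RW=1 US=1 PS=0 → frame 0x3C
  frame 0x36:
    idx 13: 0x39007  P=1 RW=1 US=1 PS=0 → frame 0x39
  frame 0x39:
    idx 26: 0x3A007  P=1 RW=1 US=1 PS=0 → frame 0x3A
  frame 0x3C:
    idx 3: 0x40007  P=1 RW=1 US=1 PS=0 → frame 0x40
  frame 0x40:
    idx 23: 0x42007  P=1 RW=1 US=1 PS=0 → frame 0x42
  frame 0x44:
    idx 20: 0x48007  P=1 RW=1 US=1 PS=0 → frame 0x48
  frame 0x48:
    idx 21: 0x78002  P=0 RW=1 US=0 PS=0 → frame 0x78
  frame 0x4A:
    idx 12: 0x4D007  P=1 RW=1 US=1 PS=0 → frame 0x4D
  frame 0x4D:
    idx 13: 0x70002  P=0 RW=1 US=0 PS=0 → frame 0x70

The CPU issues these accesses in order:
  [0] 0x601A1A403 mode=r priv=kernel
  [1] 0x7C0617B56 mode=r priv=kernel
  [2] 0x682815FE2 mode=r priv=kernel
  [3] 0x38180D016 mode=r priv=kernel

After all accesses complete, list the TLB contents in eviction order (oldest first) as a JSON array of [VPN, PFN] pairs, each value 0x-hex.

Walk each access:
#0 VA=0x601A1A403 (r,kernel):
  L0 @0x34[24] → 0x36007  P=1,RW=1,US=1,PS=0
  L1 @0x36[13] → 0x39007  P=1,RW=1,US=1,PS=0
  L2 @0x39[26] → 0x3A007  P=1,RW=1,US=1,PS=0
  ✓ 0x3A403  — 3 lookups
#1 VA=0x7C0617B56 (r,kernel):
  L0 @0x34[31] → 0x3C007  P=1,RW=1,US=1,PS=0
  L1 @0x3C[3] → 0x40007  P=1,RW=1,US=1,PS=0
  L2 @0x40[23] → 0x42007  P=1,RW=1,US=1,PS=0
  ✓ 0x42B56  — 3 lookups
#2 VA=0x682815FE2 (r,kernel):
  L0 @0x34[26] → 0x44007  P=1,RW=1,US=1,PS=0
  L1 @0x44[20] → 0x48007  P=1,RW=1,US=1,PS=0
  L2 @0x48[21] → 0x78002  P=0,RW=1,US=0,PS=0
  → PAGE_NOT_PRESENT  (3 entries read)
#3 VA=0x38180D016 (r,kernel):
  L0 @0x34[14] → 0x4A007  P=1,RW=1,US=1,PS=0
  L1 @0x4A[12] → 0x4D007  P=1,RW=1,US=1,PS=0
  L2 @0x4D[13] → 0x70002  P=0,RW=1,US=0,PS=0
  → PAGE_NOT_PRESENT  (3 entries read)

TLB: [["0x7C0617", "0x42"]]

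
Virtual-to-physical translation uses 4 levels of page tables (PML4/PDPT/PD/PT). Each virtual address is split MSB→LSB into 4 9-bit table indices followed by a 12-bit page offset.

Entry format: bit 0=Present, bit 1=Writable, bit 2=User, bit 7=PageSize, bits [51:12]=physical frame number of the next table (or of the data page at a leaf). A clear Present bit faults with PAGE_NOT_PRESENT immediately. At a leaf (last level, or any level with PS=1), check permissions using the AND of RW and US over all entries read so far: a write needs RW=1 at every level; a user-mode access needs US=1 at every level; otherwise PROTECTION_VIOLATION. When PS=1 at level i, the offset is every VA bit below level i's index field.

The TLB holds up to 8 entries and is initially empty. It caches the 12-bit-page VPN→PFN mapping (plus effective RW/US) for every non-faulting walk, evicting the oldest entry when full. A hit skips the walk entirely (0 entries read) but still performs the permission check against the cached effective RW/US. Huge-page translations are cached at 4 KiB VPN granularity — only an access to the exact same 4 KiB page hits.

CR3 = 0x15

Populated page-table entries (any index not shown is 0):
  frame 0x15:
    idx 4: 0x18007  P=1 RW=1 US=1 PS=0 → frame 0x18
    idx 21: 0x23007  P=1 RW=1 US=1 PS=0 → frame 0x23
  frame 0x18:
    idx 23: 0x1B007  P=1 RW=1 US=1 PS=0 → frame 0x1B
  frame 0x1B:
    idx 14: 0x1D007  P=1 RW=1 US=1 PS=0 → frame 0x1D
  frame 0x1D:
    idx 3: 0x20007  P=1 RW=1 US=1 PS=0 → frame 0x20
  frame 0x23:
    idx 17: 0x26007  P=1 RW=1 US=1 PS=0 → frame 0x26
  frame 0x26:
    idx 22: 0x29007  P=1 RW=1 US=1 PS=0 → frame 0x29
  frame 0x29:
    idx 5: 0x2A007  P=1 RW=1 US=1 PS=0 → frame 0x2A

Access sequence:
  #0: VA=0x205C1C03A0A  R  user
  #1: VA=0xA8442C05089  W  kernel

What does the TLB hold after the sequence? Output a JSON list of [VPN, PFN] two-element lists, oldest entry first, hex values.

Trace:
#0 VA=0x205C1C03A0A (r,user):
  L0 @0x15[4] → 0x18007  P=1,RW=1,US=1,PS=0
  L1 @0x18[23] → 0x1B007  P=1,RW=1,US=1,PS=0
  L2 @0x1B[14] → 0x1D007  P=1,RW=1,US=1,PS=0
  L3 @0x1D[3] → 0x20007  P=1,RW=1,US=1,PS=0
  ✓ 0x20A0A  — 4 lookups
#1 VA=0xA8442C05089 (w,kernel):
  L0 @0x15[21] → 0x23007  P=1,RW=1,US=1,PS=0
  L1 @0x23[17] → 0x26007  P=1,RW=1,US=1,PS=0
  L2 @0x26[22] → 0x29007  P=1,RW=1,US=1,PS=0
  L3 @0x29[5] → 0x2A007  P=1,RW=1,US=1,PS=0
  ✓ 0x2A089  — 4 lookups

TLB: [["0x205C1C03", "0x20"], ["0xA8442C05", "0x2A"]]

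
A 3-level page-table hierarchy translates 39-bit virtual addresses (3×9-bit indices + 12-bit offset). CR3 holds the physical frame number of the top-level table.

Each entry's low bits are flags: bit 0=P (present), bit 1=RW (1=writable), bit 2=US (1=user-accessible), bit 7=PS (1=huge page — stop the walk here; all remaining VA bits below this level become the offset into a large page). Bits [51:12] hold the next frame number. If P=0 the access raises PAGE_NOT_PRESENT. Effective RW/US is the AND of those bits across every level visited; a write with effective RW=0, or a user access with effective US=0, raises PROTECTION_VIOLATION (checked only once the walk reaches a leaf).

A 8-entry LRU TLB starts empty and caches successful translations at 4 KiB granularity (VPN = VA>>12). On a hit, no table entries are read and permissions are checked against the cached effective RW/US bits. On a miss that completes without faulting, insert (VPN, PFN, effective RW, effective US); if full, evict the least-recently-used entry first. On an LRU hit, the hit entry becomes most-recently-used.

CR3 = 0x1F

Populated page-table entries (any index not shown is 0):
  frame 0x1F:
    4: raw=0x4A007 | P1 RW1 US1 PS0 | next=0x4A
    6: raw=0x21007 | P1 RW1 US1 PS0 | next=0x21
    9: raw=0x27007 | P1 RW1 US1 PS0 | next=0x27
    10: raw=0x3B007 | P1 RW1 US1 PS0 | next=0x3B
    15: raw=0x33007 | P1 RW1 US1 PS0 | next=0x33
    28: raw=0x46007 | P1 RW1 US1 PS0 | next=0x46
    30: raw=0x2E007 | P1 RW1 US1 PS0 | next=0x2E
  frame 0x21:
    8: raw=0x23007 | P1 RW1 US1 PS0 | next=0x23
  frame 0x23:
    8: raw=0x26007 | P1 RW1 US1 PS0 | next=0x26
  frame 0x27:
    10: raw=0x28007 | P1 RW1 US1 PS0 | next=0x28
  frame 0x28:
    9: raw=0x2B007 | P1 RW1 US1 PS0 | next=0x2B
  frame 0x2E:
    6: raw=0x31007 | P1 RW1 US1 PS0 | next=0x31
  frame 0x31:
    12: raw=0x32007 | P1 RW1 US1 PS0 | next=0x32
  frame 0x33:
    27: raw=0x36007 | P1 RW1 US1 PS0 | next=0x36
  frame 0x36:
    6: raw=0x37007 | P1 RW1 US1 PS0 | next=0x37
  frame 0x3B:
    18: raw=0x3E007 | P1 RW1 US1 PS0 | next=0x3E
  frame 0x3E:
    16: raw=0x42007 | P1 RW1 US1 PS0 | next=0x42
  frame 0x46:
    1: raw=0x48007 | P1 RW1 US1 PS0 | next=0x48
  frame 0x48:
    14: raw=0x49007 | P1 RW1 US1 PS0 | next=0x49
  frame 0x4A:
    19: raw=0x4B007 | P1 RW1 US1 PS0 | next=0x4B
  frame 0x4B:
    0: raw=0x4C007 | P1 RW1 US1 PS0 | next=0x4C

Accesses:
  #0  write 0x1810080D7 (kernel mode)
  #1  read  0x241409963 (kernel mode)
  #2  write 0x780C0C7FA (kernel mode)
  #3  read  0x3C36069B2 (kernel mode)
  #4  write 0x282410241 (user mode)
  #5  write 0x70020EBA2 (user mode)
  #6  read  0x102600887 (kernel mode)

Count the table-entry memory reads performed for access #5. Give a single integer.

Walk each access:
#0 VA=0x1810080D7 (w,kernel):
  L0: frame=0x1F idx=6 entry=0x21007 [P=1 RW=1 US=1 PS=0]
  L1: frame=0x21 idx=8 entry=0x23007 [P=1 RW=1 US=1 PS=0]
  L2: frame=0x23 idx=8 entry=0x26007 [P=1 RW=1 US=1 PS=0]
  ✓ 0x260D7  — 3 lookups
#1 VA=0x241409963 (r,kernel):
  L0: frame=0x1F idx=9 entry=0x27007 [P=1 RW=1 US=1 PS=0]
  L1: frame=0x27 idx=10 entry=0x28007 [P=1 RW=1 US=1 PS=0]
  L2: frame=0x28 idx=9 entry=0x2B007 [P=1 RW=1 US=1 PS=0]
  ✓ 0x2B963  — 3 lookups
#2 VA=0x780C0C7FA (w,kernel):
  L0: frame=0x1F idx=30 entry=0x2E007 [P=1 RW=1 US=1 PS=0]
  L1: frame=0x2E idx=6 entry=0x31007 [P=1 RW=1 US=1 PS=0]
  L2: frame=0x31 idx=12 entry=0x32007 [P=1 RW=1 US=1 PS=0]
  ✓ 0x327FA  — 3 lookups
#3 VA=0x3C36069B2 (r,kernel):
  L0: frame=0x1F idx=15 entry=0x33007 [P=1 RW=1 US=1 PS=0]
  L1: frame=0x33 idx=27 entry=0x36007 [P=1 RW=1 US=1 PS=0]
  L2: frame=0x36 idx=6 entry=0x37007 [P=1 RW=1 US=1 PS=0]
  ✓ 0x379B2  — 3 lookups
#4 VA=0x282410241 (w,user):
  L0: frame=0x1F idx=10 entry=0x3B007 [P=1 RW=1 US=1 PS=0]
  L1: frame=0x3B idx=18 entry=0x3E007 [P=1 RW=1 US=1 PS=0]
  L2: frame=0x3E idx=16 entry=0x42007 [P=1 RW=1 US=1 PS=0]
  ✓ 0x42241  — 3 lookups
#5 VA=0x70020EBA2 (w,user):
  L0: frame=0x1F idx=28 entry=0x46007 [P=1 RW=1 US=1 PS=0]
  L1: frame=0x46 idx=1 entry=0x48007 [P=1 RW=1 US=1 PS=0]
  L2: frame=0x48 idx=14 entry=0x49007 [P=1 RW=1 US=1 PS=0]
  ✓ 0x49BA2  — 3 lookups
#6 VA=0x102600887 (r,kernel):
  L0: frame=0x1F idx=4 entry=0x4A007 [P=1 RW=1 US=1 PS=0]
  L1: frame=0x4A idx=19 entry=0x4B007 [P=1 RW=1 US=1 PS=0]
  L2: frame=0x4B idx=0 entry=0x4C007 [P=1 RW=1 US=1 PS=0]
  ✓ 0x4C887  — 3 lookups

Entries read for #5: 3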